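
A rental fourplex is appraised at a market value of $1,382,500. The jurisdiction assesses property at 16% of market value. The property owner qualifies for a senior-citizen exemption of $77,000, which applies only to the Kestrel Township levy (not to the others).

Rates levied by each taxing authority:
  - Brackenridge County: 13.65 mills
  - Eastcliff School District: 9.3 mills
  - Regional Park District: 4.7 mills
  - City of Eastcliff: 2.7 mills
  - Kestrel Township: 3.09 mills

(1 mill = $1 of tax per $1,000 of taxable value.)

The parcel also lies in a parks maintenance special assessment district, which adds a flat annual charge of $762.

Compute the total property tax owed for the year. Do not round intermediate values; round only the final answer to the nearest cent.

$7,921.00

Assessed value = $1,382,500 × 0.16 = $221,200
Brackenridge County: $221,200 × 0.01365 = $3,019.38
Eastcliff School District: $221,200 × 0.0093 = $2,057.16
Regional Park District: $221,200 × 0.0047 = $1,039.64
City of Eastcliff: $221,200 × 0.0027 = $597.24
Kestrel Township: ($221,200 − $77,000) × 0.00309 = $144,200 × 0.00309 = $445.578
Levies subtotal = $7,158.998
Total = $7,158.998 + $762 = $7,920.998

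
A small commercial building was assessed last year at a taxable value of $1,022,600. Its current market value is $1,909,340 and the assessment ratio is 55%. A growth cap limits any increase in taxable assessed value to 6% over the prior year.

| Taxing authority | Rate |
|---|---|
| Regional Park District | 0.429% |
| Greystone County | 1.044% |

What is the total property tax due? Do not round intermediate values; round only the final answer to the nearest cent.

$15,468.52

Uncapped assessed value = $1,909,340 × 0.55 = $1,050,137
Cap limit = $1,022,600 × 1.06 = $1,083,956
Taxable assessed value = min($1,050,137, $1,083,956) = $1,050,137 (cap does not bind)
Regional Park District: $1,050,137 × 0.00429 = $4,505.08773
Greystone County: $1,050,137 × 0.01044 = $10,963.43028
Total = $15,468.51801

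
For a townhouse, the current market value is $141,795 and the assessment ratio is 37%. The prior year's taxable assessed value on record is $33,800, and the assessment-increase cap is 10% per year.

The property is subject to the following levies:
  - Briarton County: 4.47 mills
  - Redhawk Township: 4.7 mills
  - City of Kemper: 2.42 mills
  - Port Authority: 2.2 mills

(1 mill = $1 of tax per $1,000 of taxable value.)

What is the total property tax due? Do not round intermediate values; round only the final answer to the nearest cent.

Uncapped assessed value = $141,795 × 0.37 = $52,464.15
Cap limit = $33,800 × 1.1 = $37,180
Taxable assessed value = min($52,464.15, $37,180) = $37,180 (cap binds)
Briarton County: $37,180 × 0.00447 = $166.1946
Redhawk Township: $37,180 × 0.0047 = $174.746
City of Kemper: $37,180 × 0.00242 = $89.9756
Port Authority: $37,180 × 0.0022 = $81.796
Total = $512.7122

$512.71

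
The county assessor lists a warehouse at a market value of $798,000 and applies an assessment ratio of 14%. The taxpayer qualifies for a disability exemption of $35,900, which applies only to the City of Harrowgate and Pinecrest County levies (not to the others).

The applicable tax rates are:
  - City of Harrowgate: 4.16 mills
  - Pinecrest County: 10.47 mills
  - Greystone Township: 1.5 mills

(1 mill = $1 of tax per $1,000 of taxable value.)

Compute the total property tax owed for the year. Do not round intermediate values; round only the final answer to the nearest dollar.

Assessed value = $798,000 × 0.14 = $111,720
City of Harrowgate: ($111,720 − $35,900) × 0.00416 = $75,820 × 0.00416 = $315.4112
Pinecrest County: ($111,720 − $35,900) × 0.01047 = $75,820 × 0.01047 = $793.8354
Greystone Township: $111,720 × 0.0015 = $167.58
Total = $1,276.8266

$1,277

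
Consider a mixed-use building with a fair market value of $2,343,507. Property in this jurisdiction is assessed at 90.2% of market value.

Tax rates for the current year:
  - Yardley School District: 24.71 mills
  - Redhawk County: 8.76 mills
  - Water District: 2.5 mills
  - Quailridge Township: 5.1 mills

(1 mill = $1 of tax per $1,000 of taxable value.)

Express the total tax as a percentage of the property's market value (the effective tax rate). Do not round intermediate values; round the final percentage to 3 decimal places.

Assessed value = $2,343,507 × 0.902 = $2,113,843.314
Yardley School District: $2,113,843.314 × 0.02471 = $52,233.06828894
Redhawk County: $2,113,843.314 × 0.00876 = $18,517.26743064
Water District: $2,113,843.314 × 0.0025 = $5,284.608285
Quailridge Township: $2,113,843.314 × 0.0051 = $10,780.6009014
Total tax = $86,815.54490598
Effective rate = $86,815.54490598 ÷ $2,343,507 = 3.705% of market value

3.705%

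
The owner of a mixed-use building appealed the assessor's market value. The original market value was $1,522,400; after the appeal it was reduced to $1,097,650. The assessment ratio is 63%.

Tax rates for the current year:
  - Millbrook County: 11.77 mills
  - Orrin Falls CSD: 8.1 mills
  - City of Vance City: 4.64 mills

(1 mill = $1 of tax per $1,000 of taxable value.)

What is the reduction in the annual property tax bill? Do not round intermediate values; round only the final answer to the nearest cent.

Old assessed value = $1,522,400 × 0.63 = $959,112
New assessed value = $1,097,650 × 0.63 = $691,519.5
Combined rate = 0.01177 + 0.0081 + 0.00464 = 0.02451
Old tax = $959,112 × 0.02451 = $23,507.83512
New tax = $691,519.5 × 0.02451 = $16,949.142945
Reduction = $23,507.83512 − $16,949.142945 = $6,558.692175

$6,558.69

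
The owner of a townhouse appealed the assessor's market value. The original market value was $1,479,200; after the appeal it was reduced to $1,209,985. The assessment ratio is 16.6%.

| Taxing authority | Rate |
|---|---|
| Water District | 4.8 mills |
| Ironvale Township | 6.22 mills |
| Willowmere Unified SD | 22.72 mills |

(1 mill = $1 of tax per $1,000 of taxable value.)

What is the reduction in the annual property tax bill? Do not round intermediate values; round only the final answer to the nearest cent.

Old assessed value = $1,479,200 × 0.166 = $245,547.2
New assessed value = $1,209,985 × 0.166 = $200,857.51
Combined rate = 0.0048 + 0.00622 + 0.02272 = 0.03374
Old tax = $245,547.2 × 0.03374 = $8,284.762528
New tax = $200,857.51 × 0.03374 = $6,776.9323874
Reduction = $8,284.762528 − $6,776.9323874 = $1,507.8301406

$1,507.83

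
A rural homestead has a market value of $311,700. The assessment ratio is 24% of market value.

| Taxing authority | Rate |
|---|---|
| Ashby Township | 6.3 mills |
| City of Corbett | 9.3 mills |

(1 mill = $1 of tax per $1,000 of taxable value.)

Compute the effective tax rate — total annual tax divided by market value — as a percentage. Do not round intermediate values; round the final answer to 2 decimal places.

0.37%

Assessed value = $311,700 × 0.24 = $74,808
Ashby Township: $74,808 × 0.0063 = $471.2904
City of Corbett: $74,808 × 0.0093 = $695.7144
Total tax = $1,167.0048
Effective rate = $1,167.0048 ÷ $311,700 = 0.37% of market value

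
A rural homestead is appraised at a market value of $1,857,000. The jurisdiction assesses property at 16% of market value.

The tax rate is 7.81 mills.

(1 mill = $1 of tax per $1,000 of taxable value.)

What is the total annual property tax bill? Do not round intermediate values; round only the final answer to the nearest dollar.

Assessed value = $1,857,000 × 0.16 = $297,120
Tax = $297,120 × 0.00781 = $2,320.5072

$2,321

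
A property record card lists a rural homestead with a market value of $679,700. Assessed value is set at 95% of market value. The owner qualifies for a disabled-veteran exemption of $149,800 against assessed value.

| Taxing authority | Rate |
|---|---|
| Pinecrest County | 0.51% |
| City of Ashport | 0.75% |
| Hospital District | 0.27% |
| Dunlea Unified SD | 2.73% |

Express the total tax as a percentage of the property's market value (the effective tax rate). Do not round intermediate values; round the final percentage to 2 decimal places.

Assessed value = $679,700 × 0.95 = $645,715
Taxable value = $645,715 − $149,800 = $495,915
Pinecrest County: $495,915 × 0.0051 = $2,529.1665
City of Ashport: $495,915 × 0.0075 = $3,719.3625
Hospital District: $495,915 × 0.0027 = $1,338.9705
Dunlea Unified SD: $495,915 × 0.0273 = $13,538.4795
Total tax = $21,125.979
Effective rate = $21,125.979 ÷ $679,700 = 3.11% of market value

3.11%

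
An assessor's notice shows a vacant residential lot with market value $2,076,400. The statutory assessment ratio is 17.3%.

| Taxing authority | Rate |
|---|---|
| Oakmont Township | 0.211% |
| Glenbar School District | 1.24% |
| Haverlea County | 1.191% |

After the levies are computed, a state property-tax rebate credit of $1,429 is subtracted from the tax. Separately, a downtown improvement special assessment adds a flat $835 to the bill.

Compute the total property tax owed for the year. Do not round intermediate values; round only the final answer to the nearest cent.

Assessed value = $2,076,400 × 0.173 = $359,217.2
Oakmont Township: $359,217.2 × 0.00211 = $757.948292
Glenbar School District: $359,217.2 × 0.0124 = $4,454.29328
Haverlea County: $359,217.2 × 0.01191 = $4,278.276852
Levies subtotal = $9,490.518424
After credit = $9,490.518424 − $1,429 = $8,061.518424
Total = $8,061.518424 + $835 = $8,896.518424

$8,896.52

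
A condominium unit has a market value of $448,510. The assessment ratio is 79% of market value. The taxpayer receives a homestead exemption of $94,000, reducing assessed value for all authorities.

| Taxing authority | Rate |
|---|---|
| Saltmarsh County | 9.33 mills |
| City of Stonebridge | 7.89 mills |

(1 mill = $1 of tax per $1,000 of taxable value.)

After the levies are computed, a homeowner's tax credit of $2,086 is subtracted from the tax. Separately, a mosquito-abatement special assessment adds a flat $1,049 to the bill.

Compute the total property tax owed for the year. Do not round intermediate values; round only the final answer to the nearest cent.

$3,445.76

Assessed value = $448,510 × 0.79 = $354,322.9
Taxable value = $354,322.9 − $94,000 = $260,322.9
Saltmarsh County: $260,322.9 × 0.00933 = $2,428.812657
City of Stonebridge: $260,322.9 × 0.00789 = $2,053.947681
Levies subtotal = $4,482.760338
After credit = $4,482.760338 − $2,086 = $2,396.760338
Total = $2,396.760338 + $1,049 = $3,445.760338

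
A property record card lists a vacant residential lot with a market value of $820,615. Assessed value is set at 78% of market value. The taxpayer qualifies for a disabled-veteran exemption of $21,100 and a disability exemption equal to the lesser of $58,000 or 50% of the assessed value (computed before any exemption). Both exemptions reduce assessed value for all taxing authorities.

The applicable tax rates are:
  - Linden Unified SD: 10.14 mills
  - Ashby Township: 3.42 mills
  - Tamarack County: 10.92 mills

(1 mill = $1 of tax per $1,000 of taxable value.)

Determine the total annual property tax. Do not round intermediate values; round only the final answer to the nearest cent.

$13,732.78

Assessed value = $820,615 × 0.78 = $640,079.7
Disability exemption = min($58,000, 50% × $640,079.7) = min($58,000, $320,039.85) = $58,000 (dollar cap binds)
Taxable value = $640,079.7 − $21,100 − $58,000 = $560,979.7
Linden Unified SD: $560,979.7 × 0.01014 = $5,688.334158
Ashby Township: $560,979.7 × 0.00342 = $1,918.550574
Tamarack County: $560,979.7 × 0.01092 = $6,125.898324
Total = $13,732.783056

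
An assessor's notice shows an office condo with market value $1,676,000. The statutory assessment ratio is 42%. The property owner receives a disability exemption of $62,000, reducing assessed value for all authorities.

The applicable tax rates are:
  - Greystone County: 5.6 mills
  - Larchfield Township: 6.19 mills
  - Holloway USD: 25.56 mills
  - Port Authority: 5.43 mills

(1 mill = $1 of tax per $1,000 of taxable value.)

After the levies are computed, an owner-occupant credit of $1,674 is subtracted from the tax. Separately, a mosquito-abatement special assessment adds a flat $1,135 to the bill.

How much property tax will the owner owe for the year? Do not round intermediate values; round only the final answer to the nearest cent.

$26,922.34

Assessed value = $1,676,000 × 0.42 = $703,920
Taxable value = $703,920 − $62,000 = $641,920
Greystone County: $641,920 × 0.0056 = $3,594.752
Larchfield Township: $641,920 × 0.00619 = $3,973.4848
Holloway USD: $641,920 × 0.02556 = $16,407.4752
Port Authority: $641,920 × 0.00543 = $3,485.6256
Levies subtotal = $27,461.3376
After credit = $27,461.3376 − $1,674 = $25,787.3376
Total = $25,787.3376 + $1,135 = $26,922.3376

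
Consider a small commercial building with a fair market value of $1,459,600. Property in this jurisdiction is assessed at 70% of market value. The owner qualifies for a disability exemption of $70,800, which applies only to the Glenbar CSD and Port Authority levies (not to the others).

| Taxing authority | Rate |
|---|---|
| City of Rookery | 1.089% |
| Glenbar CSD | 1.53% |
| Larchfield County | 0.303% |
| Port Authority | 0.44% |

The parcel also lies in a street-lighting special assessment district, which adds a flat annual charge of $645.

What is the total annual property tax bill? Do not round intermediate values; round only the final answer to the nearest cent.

Assessed value = $1,459,600 × 0.7 = $1,021,720
City of Rookery: $1,021,720 × 0.01089 = $11,126.5308
Glenbar CSD: ($1,021,720 − $70,800) × 0.0153 = $950,920 × 0.0153 = $14,549.076
Larchfield County: $1,021,720 × 0.00303 = $3,095.8116
Port Authority: ($1,021,720 − $70,800) × 0.0044 = $950,920 × 0.0044 = $4,184.048
Levies subtotal = $32,955.4664
Total = $32,955.4664 + $645 = $33,600.4664

$33,600.47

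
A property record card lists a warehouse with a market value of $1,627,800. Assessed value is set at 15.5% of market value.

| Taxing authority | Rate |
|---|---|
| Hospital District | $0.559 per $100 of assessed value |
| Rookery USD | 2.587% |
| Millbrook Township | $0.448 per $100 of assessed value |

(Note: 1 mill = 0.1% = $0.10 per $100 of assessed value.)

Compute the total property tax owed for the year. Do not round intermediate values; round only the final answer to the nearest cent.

Assessed value = $1,627,800 × 0.155 = $252,309
Hospital District: $252,309 × 0.00559 = $1,410.40731
Rookery USD: $252,309 × 0.02587 = $6,527.23383
Millbrook Township: $252,309 × 0.00448 = $1,130.34432
Total = $9,067.98546

$9,067.99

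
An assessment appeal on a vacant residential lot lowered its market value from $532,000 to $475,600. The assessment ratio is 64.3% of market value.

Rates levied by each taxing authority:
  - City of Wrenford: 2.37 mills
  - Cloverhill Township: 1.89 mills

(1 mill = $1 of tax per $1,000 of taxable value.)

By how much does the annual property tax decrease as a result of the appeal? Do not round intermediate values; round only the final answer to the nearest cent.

Old assessed value = $532,000 × 0.643 = $342,076
New assessed value = $475,600 × 0.643 = $305,810.8
Combined rate = 0.00237 + 0.00189 = 0.00426
Old tax = $342,076 × 0.00426 = $1,457.24376
New tax = $305,810.8 × 0.00426 = $1,302.754008
Reduction = $1,457.24376 − $1,302.754008 = $154.489752

$154.49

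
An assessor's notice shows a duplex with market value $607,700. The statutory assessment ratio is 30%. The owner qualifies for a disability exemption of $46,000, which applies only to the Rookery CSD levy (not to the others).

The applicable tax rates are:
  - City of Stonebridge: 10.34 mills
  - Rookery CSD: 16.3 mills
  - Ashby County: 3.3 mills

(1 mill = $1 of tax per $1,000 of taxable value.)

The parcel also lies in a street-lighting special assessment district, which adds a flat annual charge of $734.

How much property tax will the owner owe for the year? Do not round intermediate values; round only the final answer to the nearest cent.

$5,442.56

Assessed value = $607,700 × 0.3 = $182,310
City of Stonebridge: $182,310 × 0.01034 = $1,885.0854
Rookery CSD: ($182,310 − $46,000) × 0.0163 = $136,310 × 0.0163 = $2,221.853
Ashby County: $182,310 × 0.0033 = $601.623
Levies subtotal = $4,708.5614
Total = $4,708.5614 + $734 = $5,442.5614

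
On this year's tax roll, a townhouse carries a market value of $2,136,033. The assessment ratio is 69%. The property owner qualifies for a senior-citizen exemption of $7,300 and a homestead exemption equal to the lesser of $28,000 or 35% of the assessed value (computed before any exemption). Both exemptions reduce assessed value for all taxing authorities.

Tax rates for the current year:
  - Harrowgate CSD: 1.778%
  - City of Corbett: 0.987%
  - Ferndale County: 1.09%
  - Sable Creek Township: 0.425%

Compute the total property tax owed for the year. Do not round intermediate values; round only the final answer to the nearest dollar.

$61,570

Assessed value = $2,136,033 × 0.69 = $1,473,862.77
Homestead exemption = min($28,000, 35% × $1,473,862.77) = min($28,000, $515,851.9695) = $28,000 (dollar cap binds)
Taxable value = $1,473,862.77 − $7,300 − $28,000 = $1,438,562.77
Harrowgate CSD: $1,438,562.77 × 0.01778 = $25,577.6460506
City of Corbett: $1,438,562.77 × 0.00987 = $14,198.6145399
Ferndale County: $1,438,562.77 × 0.0109 = $15,680.334193
Sable Creek Township: $1,438,562.77 × 0.00425 = $6,113.8917725
Total = $61,570.486556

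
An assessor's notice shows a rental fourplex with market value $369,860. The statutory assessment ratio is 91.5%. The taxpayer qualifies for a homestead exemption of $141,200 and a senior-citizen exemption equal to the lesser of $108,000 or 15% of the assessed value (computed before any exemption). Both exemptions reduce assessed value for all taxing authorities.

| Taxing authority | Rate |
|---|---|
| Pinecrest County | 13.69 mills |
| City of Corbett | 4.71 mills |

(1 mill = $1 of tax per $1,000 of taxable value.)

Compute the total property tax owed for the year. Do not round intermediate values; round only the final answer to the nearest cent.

$2,694.84

Assessed value = $369,860 × 0.915 = $338,421.9
Senior-citizen exemption = min($108,000, 15% × $338,421.9) = min($108,000, $50,763.285) = $50,763.285 (percentage binds)
Taxable value = $338,421.9 − $141,200 − $50,763.285 = $146,458.615
Pinecrest County: $146,458.615 × 0.01369 = $2,005.01843935
City of Corbett: $146,458.615 × 0.00471 = $689.82007665
Total = $2,694.838516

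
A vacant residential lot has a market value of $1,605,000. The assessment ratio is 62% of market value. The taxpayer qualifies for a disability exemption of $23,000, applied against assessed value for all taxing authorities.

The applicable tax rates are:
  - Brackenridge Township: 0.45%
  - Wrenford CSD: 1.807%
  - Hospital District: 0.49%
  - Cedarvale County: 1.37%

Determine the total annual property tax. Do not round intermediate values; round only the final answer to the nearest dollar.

Assessed value = $1,605,000 × 0.62 = $995,100
Taxable value = $995,100 − $23,000 = $972,100
Brackenridge Township: $972,100 × 0.0045 = $4,374.45
Wrenford CSD: $972,100 × 0.01807 = $17,565.847
Hospital District: $972,100 × 0.0049 = $4,763.29
Cedarvale County: $972,100 × 0.0137 = $13,317.77
Total = $4,374.45 + $17,565.847 + $4,763.29 + $13,317.77 = $40,021.357

$40,021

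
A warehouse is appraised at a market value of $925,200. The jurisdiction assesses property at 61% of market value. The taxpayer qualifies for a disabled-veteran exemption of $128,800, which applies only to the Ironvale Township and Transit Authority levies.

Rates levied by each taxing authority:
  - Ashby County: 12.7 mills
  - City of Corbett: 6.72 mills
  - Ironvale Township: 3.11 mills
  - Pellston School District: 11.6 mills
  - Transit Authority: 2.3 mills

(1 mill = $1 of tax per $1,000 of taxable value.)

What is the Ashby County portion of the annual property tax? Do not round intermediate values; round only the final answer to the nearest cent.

$7,167.52

Assessed value = $925,200 × 0.61 = $564,372
Ashby County taxable value = $564,372 (exemption does not apply)
Ashby County levy = $564,372 × 0.0127 = $7,167.5244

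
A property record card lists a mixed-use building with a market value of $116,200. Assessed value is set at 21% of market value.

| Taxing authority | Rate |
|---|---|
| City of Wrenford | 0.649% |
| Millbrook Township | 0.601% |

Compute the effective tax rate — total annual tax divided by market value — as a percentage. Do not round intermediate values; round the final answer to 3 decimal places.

0.263%

Assessed value = $116,200 × 0.21 = $24,402
City of Wrenford: $24,402 × 0.00649 = $158.36898
Millbrook Township: $24,402 × 0.00601 = $146.65602
Total tax = $305.025
Effective rate = $305.025 ÷ $116,200 = 0.263% of market value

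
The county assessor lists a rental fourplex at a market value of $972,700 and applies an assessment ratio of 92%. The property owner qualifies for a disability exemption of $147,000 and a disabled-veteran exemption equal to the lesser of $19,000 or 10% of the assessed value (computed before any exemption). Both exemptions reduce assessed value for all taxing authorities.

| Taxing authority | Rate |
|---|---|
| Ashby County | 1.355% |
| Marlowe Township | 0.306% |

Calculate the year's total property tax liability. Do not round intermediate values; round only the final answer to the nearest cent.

Assessed value = $972,700 × 0.92 = $894,884
Disabled-veteran exemption = min($19,000, 10% × $894,884) = min($19,000, $89,488.4) = $19,000 (dollar cap binds)
Taxable value = $894,884 − $147,000 − $19,000 = $728,884
Ashby County: $728,884 × 0.01355 = $9,876.3782
Marlowe Township: $728,884 × 0.00306 = $2,230.38504
Total = $12,106.76324

$12,106.76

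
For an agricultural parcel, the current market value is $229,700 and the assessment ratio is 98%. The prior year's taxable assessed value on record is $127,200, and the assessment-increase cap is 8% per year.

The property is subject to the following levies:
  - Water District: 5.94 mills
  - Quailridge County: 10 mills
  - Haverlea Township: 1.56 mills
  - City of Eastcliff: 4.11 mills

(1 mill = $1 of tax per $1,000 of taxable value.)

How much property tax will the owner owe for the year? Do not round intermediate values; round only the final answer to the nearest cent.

Uncapped assessed value = $229,700 × 0.98 = $225,106
Cap limit = $127,200 × 1.08 = $137,376
Taxable assessed value = min($225,106, $137,376) = $137,376 (cap binds)
Water District: $137,376 × 0.00594 = $816.01344
Quailridge County: $137,376 × 0.01 = $1,373.76
Haverlea Township: $137,376 × 0.00156 = $214.30656
City of Eastcliff: $137,376 × 0.00411 = $564.61536
Total = $2,968.69536

$2,968.70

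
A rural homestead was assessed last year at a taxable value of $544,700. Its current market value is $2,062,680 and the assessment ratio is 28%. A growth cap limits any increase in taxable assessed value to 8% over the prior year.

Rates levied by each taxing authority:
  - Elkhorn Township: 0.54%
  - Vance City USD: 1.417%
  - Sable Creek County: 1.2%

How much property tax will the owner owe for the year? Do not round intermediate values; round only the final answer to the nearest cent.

Uncapped assessed value = $2,062,680 × 0.28 = $577,550.4
Cap limit = $544,700 × 1.08 = $588,276
Taxable assessed value = min($577,550.4, $588,276) = $577,550.4 (cap does not bind)
Elkhorn Township: $577,550.4 × 0.0054 = $3,118.77216
Vance City USD: $577,550.4 × 0.01417 = $8,183.889168
Sable Creek County: $577,550.4 × 0.012 = $6,930.6048
Total = $18,233.266128

$18,233.27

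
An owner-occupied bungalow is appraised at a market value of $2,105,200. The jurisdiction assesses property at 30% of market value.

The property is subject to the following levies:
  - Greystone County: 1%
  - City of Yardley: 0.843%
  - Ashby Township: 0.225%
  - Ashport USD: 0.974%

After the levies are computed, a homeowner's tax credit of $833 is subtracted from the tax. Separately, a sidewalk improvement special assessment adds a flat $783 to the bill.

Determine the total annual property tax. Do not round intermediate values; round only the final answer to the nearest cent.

Assessed value = $2,105,200 × 0.3 = $631,560
Greystone County: $631,560 × 0.01 = $6,315.6
City of Yardley: $631,560 × 0.00843 = $5,324.0508
Ashby Township: $631,560 × 0.00225 = $1,421.01
Ashport USD: $631,560 × 0.00974 = $6,151.3944
Levies subtotal = $19,212.0552
After credit = $19,212.0552 − $833 = $18,379.0552
Total = $18,379.0552 + $783 = $19,162.0552

$19,162.06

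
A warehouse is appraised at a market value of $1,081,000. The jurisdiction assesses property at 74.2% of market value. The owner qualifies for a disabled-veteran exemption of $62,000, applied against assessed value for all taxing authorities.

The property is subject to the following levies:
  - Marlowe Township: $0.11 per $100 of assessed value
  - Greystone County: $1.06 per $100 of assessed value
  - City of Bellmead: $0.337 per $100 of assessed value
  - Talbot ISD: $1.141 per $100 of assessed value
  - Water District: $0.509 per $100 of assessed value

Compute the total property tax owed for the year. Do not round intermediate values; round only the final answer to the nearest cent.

Assessed value = $1,081,000 × 0.742 = $802,102
Taxable value = $802,102 − $62,000 = $740,102
Marlowe Township: $740,102 × 0.0011 = $814.1122
Greystone County: $740,102 × 0.0106 = $7,845.0812
City of Bellmead: $740,102 × 0.00337 = $2,494.14374
Talbot ISD: $740,102 × 0.01141 = $8,444.56382
Water District: $740,102 × 0.00509 = $3,767.11918
Total = $814.1122 + $7,845.0812 + $2,494.14374 + $8,444.56382 + $3,767.11918 = $23,365.02014

$23,365.02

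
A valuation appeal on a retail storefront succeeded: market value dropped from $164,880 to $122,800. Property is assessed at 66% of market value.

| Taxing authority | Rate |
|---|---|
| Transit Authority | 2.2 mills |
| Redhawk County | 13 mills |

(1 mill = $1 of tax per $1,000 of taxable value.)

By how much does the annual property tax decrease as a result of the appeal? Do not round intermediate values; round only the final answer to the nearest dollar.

$422

Old assessed value = $164,880 × 0.66 = $108,820.8
New assessed value = $122,800 × 0.66 = $81,048
Combined rate = 0.0022 + 0.013 = 0.0152
Old tax = $108,820.8 × 0.0152 = $1,654.07616
New tax = $81,048 × 0.0152 = $1,231.9296
Reduction = $1,654.07616 − $1,231.9296 = $422.14656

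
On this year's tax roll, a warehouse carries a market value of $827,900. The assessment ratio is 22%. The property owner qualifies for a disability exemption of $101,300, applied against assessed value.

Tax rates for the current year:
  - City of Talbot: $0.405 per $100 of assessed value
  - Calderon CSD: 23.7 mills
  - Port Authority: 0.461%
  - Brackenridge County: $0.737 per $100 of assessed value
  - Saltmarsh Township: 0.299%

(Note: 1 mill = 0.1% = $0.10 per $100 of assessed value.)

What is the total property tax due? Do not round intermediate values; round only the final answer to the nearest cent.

Assessed value = $827,900 × 0.22 = $182,138
Taxable value = $182,138 − $101,300 = $80,838
City of Talbot: $80,838 × 0.00405 = $327.3939
Calderon CSD: $80,838 × 0.0237 = $1,915.8606
Port Authority: $80,838 × 0.00461 = $372.66318
Brackenridge County: $80,838 × 0.00737 = $595.77606
Saltmarsh Township: $80,838 × 0.00299 = $241.70562
Total = $3,453.39936

$3,453.40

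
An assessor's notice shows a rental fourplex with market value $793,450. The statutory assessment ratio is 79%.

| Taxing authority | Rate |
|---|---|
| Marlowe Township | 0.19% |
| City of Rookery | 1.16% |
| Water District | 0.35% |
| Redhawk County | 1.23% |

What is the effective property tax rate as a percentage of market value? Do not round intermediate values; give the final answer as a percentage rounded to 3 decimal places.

2.315%

Assessed value = $793,450 × 0.79 = $626,825.5
Marlowe Township: $626,825.5 × 0.0019 = $1,190.96845
City of Rookery: $626,825.5 × 0.0116 = $7,271.1758
Water District: $626,825.5 × 0.0035 = $2,193.88925
Redhawk County: $626,825.5 × 0.0123 = $7,709.95365
Total tax = $18,365.98715
Effective rate = $18,365.98715 ÷ $793,450 = 2.315% of market value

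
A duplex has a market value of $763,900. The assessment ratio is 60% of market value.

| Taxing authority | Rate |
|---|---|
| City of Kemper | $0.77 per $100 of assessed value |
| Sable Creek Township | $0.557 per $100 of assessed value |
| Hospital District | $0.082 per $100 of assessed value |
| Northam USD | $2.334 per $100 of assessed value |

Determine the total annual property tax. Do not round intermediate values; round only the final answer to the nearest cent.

Assessed value = $763,900 × 0.6 = $458,340
City of Kemper: $458,340 × 0.0077 = $3,529.218
Sable Creek Township: $458,340 × 0.00557 = $2,552.9538
Hospital District: $458,340 × 0.00082 = $375.8388
Northam USD: $458,340 × 0.02334 = $10,697.6556
Total = $3,529.218 + $2,552.9538 + $375.8388 + $10,697.6556 = $17,155.6662

$17,155.67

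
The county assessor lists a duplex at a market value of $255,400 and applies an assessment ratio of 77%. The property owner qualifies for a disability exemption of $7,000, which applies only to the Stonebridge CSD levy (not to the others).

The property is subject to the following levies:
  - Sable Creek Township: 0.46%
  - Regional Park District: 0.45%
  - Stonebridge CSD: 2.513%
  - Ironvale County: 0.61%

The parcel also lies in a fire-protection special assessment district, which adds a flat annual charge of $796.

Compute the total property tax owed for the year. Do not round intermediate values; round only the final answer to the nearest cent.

$8,551.31

Assessed value = $255,400 × 0.77 = $196,658
Sable Creek Township: $196,658 × 0.0046 = $904.6268
Regional Park District: $196,658 × 0.0045 = $884.961
Stonebridge CSD: ($196,658 − $7,000) × 0.02513 = $189,658 × 0.02513 = $4,766.10554
Ironvale County: $196,658 × 0.0061 = $1,199.6138
Levies subtotal = $7,755.30714
Total = $7,755.30714 + $796 = $8,551.30714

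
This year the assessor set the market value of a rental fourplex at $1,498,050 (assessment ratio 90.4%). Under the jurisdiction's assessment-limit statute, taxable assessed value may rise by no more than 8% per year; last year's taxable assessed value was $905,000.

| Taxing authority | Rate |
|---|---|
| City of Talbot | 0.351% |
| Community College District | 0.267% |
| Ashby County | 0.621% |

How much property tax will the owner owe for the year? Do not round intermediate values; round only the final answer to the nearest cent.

$12,109.99

Uncapped assessed value = $1,498,050 × 0.904 = $1,354,237.2
Cap limit = $905,000 × 1.08 = $977,400
Taxable assessed value = min($1,354,237.2, $977,400) = $977,400 (cap binds)
City of Talbot: $977,400 × 0.00351 = $3,430.674
Community College District: $977,400 × 0.00267 = $2,609.658
Ashby County: $977,400 × 0.00621 = $6,069.654
Total = $12,109.986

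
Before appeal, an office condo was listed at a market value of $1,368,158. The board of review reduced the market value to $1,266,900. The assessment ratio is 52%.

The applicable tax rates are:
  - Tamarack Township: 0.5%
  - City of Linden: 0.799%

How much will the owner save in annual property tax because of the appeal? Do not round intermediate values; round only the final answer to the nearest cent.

Old assessed value = $1,368,158 × 0.52 = $711,442.16
New assessed value = $1,266,900 × 0.52 = $658,788
Combined rate = 0.005 + 0.00799 = 0.01299
Old tax = $711,442.16 × 0.01299 = $9,241.6336584
New tax = $658,788 × 0.01299 = $8,557.65612
Reduction = $9,241.6336584 − $8,557.65612 = $683.9775384

$683.98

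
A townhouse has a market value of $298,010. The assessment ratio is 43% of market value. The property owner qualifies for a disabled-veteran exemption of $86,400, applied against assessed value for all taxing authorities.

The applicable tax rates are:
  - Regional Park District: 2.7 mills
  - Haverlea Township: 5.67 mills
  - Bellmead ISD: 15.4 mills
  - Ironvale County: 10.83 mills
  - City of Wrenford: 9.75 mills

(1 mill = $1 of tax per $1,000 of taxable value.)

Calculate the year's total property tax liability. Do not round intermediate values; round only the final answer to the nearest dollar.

Assessed value = $298,010 × 0.43 = $128,144.3
Taxable value = $128,144.3 − $86,400 = $41,744.3
Regional Park District: $41,744.3 × 0.0027 = $112.70961
Haverlea Township: $41,744.3 × 0.00567 = $236.690181
Bellmead ISD: $41,744.3 × 0.0154 = $642.86222
Ironvale County: $41,744.3 × 0.01083 = $452.090769
City of Wrenford: $41,744.3 × 0.00975 = $407.006925
Total = $112.70961 + $236.690181 + $642.86222 + $452.090769 + $407.006925 = $1,851.359705

$1,851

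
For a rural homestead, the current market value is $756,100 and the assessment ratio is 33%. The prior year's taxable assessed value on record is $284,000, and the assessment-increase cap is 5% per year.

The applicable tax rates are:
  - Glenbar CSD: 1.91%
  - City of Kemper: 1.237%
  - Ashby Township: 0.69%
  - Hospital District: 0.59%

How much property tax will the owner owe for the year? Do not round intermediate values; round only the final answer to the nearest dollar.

$11,046

Uncapped assessed value = $756,100 × 0.33 = $249,513
Cap limit = $284,000 × 1.05 = $298,200
Taxable assessed value = min($249,513, $298,200) = $249,513 (cap does not bind)
Glenbar CSD: $249,513 × 0.0191 = $4,765.6983
City of Kemper: $249,513 × 0.01237 = $3,086.47581
Ashby Township: $249,513 × 0.0069 = $1,721.6397
Hospital District: $249,513 × 0.0059 = $1,472.1267
Total = $11,045.94051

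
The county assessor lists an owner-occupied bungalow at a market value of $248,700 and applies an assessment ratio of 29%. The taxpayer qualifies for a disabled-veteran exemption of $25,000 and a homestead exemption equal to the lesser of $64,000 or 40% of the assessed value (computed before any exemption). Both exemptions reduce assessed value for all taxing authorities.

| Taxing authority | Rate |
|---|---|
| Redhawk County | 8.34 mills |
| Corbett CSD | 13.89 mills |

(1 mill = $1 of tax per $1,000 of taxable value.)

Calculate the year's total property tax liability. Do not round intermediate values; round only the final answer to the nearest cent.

Assessed value = $248,700 × 0.29 = $72,123
Homestead exemption = min($64,000, 40% × $72,123) = min($64,000, $28,849.2) = $28,849.2 (percentage binds)
Taxable value = $72,123 − $25,000 − $28,849.2 = $18,273.8
Redhawk County: $18,273.8 × 0.00834 = $152.403492
Corbett CSD: $18,273.8 × 0.01389 = $253.823082
Total = $406.226574

$406.23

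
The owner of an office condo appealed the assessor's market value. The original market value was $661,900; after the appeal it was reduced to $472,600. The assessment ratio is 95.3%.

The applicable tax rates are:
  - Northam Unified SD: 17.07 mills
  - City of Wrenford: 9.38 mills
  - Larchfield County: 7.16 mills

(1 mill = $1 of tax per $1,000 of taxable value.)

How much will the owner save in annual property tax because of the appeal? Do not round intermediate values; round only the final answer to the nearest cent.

$6,063.34

Old assessed value = $661,900 × 0.953 = $630,790.7
New assessed value = $472,600 × 0.953 = $450,387.8
Combined rate = 0.01707 + 0.00938 + 0.00716 = 0.03361
Old tax = $630,790.7 × 0.03361 = $21,200.875427
New tax = $450,387.8 × 0.03361 = $15,137.533958
Reduction = $21,200.875427 − $15,137.533958 = $6,063.341469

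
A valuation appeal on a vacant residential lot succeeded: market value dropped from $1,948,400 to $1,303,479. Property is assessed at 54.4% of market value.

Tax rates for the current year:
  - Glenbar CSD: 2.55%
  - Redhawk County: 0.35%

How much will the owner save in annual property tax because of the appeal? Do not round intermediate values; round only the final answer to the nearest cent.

$10,174.27

Old assessed value = $1,948,400 × 0.544 = $1,059,929.6
New assessed value = $1,303,479 × 0.544 = $709,092.576
Combined rate = 0.0255 + 0.0035 = 0.029
Old tax = $1,059,929.6 × 0.029 = $30,737.9584
New tax = $709,092.576 × 0.029 = $20,563.684704
Reduction = $30,737.9584 − $20,563.684704 = $10,174.273696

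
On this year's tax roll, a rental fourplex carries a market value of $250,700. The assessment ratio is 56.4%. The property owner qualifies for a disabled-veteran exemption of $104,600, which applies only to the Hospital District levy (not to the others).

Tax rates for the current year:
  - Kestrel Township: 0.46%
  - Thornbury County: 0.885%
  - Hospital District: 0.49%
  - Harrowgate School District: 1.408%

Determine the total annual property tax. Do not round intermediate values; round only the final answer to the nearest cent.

Assessed value = $250,700 × 0.564 = $141,394.8
Kestrel Township: $141,394.8 × 0.0046 = $650.41608
Thornbury County: $141,394.8 × 0.00885 = $1,251.34398
Hospital District: ($141,394.8 − $104,600) × 0.0049 = $36,794.8 × 0.0049 = $180.29452
Harrowgate School District: $141,394.8 × 0.01408 = $1,990.838784
Total = $4,072.893364

$4,072.89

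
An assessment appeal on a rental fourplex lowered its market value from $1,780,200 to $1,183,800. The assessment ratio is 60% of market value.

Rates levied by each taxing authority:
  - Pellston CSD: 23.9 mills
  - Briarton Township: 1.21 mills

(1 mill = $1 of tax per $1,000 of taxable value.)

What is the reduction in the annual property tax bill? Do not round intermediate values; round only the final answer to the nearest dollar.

$8,985

Old assessed value = $1,780,200 × 0.6 = $1,068,120
New assessed value = $1,183,800 × 0.6 = $710,280
Combined rate = 0.0239 + 0.00121 = 0.02511
Old tax = $1,068,120 × 0.02511 = $26,820.4932
New tax = $710,280 × 0.02511 = $17,835.1308
Reduction = $26,820.4932 − $17,835.1308 = $8,985.3624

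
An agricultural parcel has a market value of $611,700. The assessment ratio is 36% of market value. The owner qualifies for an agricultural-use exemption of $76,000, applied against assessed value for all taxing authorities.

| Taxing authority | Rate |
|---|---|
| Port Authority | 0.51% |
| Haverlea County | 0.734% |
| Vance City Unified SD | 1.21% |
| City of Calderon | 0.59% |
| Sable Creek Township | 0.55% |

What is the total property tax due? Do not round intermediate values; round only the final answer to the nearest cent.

$5,182.98

Assessed value = $611,700 × 0.36 = $220,212
Taxable value = $220,212 − $76,000 = $144,212
Port Authority: $144,212 × 0.0051 = $735.4812
Haverlea County: $144,212 × 0.00734 = $1,058.51608
Vance City Unified SD: $144,212 × 0.0121 = $1,744.9652
City of Calderon: $144,212 × 0.0059 = $850.8508
Sable Creek Township: $144,212 × 0.0055 = $793.166
Total = $735.4812 + $1,058.51608 + $1,744.9652 + $850.8508 + $793.166 = $5,182.97928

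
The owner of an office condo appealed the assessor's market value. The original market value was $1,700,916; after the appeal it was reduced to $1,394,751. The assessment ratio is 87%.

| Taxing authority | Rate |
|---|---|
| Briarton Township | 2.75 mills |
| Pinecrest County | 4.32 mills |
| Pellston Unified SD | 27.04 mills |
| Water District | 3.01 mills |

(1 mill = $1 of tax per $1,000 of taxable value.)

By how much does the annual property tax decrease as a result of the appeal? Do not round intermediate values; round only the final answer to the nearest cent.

$9,887.41

Old assessed value = $1,700,916 × 0.87 = $1,479,796.92
New assessed value = $1,394,751 × 0.87 = $1,213,433.37
Combined rate = 0.00275 + 0.00432 + 0.02704 + 0.00301 = 0.03712
Old tax = $1,479,796.92 × 0.03712 = $54,930.0616704
New tax = $1,213,433.37 × 0.03712 = $45,042.6466944
Reduction = $54,930.0616704 − $45,042.6466944 = $9,887.414976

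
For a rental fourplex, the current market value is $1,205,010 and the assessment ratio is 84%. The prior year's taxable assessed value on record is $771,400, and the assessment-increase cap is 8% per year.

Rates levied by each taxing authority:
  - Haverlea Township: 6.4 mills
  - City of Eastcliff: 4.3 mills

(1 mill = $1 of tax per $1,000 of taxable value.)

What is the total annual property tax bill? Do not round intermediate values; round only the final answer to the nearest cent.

Uncapped assessed value = $1,205,010 × 0.84 = $1,012,208.4
Cap limit = $771,400 × 1.08 = $833,112
Taxable assessed value = min($1,012,208.4, $833,112) = $833,112 (cap binds)
Haverlea Township: $833,112 × 0.0064 = $5,331.9168
City of Eastcliff: $833,112 × 0.0043 = $3,582.3816
Total = $8,914.2984

$8,914.30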